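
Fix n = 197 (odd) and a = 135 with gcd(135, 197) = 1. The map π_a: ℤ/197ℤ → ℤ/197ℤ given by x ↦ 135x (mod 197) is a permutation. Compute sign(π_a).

+1

Orbit of 191 under x↦135x: [191, 175, 182, 142, 61, 158, 54]… (length divides ord_197(135)).
5 cycles of lengths [49, 49, 49, 49, 1].
With 5 cycles on 197 points, sign = (−1)^{197−5} = +1.
Check: (135/197) = +1 by Zolotarev.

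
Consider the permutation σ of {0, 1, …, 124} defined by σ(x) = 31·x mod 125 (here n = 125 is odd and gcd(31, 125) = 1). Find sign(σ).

Trace 121: π^k(121) = [121, 1, 31, 86, 41, 21, 26] for k=0..6.
13 cycles of lengths [25, 25, 25, 25, 5, 5, 5, 5, 1, 1, 1, 1, 1].
n − c = 125 − 13 = 112; sign = (−1)^112 = +1.
(31|125)_J = +1 (Zolotarev's lemma cross-check).

+1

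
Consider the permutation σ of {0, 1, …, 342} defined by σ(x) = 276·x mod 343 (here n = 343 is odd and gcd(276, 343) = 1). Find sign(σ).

-1

Orbit of 80 under x↦276x: [80, 128, 342, 67, 313, 295, 129]… (length divides ord_343(276)).
Decompose π into cycles: lengths [42, 42, 42, 42, 42, 42, 42, 6, 6, 6, 6, 6, 6, 6, 6, 1] (16 cycles, including the fixed point 0).
343 − 16 = 327 transpositions; sign(π) = (−1)^327 = -1.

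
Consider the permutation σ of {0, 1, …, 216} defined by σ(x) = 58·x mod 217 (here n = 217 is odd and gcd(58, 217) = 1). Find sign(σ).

Orbit of 46 under x↦58x: [46, 64, 23, 32, 120, 16, 60]… (length divides ord_217(58)).
Decompose π into cycles: lengths [30, 30, 30, 30, 30, 30, 10, 10, 10, 3, 3, 1] (12 cycles, including the fixed point 0).
n − c = 217 − 12 = 205; sign = (−1)^205 = -1.
(58|217)_J = -1 (Zolotarev's lemma cross-check).

-1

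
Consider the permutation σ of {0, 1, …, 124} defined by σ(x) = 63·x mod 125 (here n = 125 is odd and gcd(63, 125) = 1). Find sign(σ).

Orbit of 101 under x↦63x: [101, 113, 119, 122, 61, 93, 109]… (length divides ord_125(63)).
Decompose π into cycles: lengths [100, 20, 4, 1] (4 cycles, including the fixed point 0).
sign(π) = (−1)^{n − #cycles} = (−1)^{125−4} = (−1)^121 = -1.

-1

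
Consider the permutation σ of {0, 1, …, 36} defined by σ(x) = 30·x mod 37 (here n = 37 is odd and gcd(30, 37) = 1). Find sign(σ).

Orbit of 7 under x↦30x: [7, 25, 10, 4, 9, 11, 34]… (length divides ord_37(30)).
Decompose π into cycles: lengths [18, 18, 1] (3 cycles, including the fixed point 0).
3 cycles on 37: each ℓ→(−1)^(ℓ−1), product (−1)^34 = +1.
Via Zolotarev, sign(π_{30}) = (30|37) = +1.

+1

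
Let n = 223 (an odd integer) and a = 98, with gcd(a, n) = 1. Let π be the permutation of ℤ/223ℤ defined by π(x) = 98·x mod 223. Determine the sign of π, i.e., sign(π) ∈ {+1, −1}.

+1

Orbit of 196 under x↦98x: [196, 30, 41, 4, 169, 60, 82]… (length divides ord_223(98)).
Decompose π into cycles: lengths [37, 37, 37, 37, 37, 37, 1] (7 cycles, including the fixed point 0).
With 7 cycles on 223 points, sign = (−1)^{223−7} = +1.
Zolotarev: (98|223) = +1, matching the cycle-count sign.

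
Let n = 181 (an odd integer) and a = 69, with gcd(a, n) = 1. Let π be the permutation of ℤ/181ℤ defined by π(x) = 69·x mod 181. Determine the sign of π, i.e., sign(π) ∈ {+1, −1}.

Trace 140: π^k(140) = [140, 67, 98, 65, 141, 136, 153] for k=0..6.
Cycle type of π: 180 + 1; total 2 cycles.
Σ(ℓ_i−1) = 181−2 = 179; sign = (−1)^179 = -1.
Zolotarev: (69|181) = -1, matching the cycle-count sign.

-1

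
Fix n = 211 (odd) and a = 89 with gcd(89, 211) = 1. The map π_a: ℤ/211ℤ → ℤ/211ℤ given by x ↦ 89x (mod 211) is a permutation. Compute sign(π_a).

Trace 132: π^k(132) = [132, 143, 67, 55, 42, 151, 146] for k=0..6.
π_89 has 4 disjoint cycles with lengths [70, 70, 70, 1] on {0,…,210}.
With 4 cycles on 211 points, sign = (−1)^{211−4} = -1.

-1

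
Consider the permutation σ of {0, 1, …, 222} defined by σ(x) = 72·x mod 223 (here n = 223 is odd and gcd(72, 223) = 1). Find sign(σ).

Start at x=201: 201 → 200 → 128 → 73 → 127 → 1 → 72 → … (one orbit).
The orbit structure of x ↦ 72x mod 223: 3 orbits of sizes [111, 111, 1].
With 3 cycles on 223 points, sign = (−1)^{223−3} = +1.
Via Zolotarev, sign(π_{72}) = (72|223) = +1.

+1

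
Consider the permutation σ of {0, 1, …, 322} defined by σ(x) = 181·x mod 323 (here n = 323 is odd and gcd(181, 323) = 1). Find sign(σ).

+1

Trace 198: π^k(198) = [198, 308, 192, 191, 10, 195, 88] for k=0..6.
The orbit structure of x ↦ 181x mod 323: 5 orbits of sizes [144, 144, 18, 16, 1].
n − c = 323 − 5 = 318; sign = (−1)^318 = +1.
Via Zolotarev, sign(π_{181}) = (181|323) = +1.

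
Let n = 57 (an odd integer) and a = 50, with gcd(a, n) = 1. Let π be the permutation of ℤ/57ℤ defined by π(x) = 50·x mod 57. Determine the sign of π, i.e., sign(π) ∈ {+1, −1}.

Trace 8: π^k(8) = [8, 1, 50, 49, 56, 7] for k=0..5.
π_50 has 11 disjoint cycles with lengths [6, 6, 6, 6, 6, 6, 6, 6, 6, 2, 1] on {0,…,56}.
With 11 cycles on 57 points, sign = (−1)^{57−11} = +1.
The Jacobi symbol (50|57) = +1 (Zolotarev) agrees.

+1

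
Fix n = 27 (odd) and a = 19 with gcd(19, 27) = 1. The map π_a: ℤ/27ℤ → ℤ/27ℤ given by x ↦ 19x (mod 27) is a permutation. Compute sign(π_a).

+1

Trace 10: π^k(10) = [10, 1, 19] for k=0..2.
Cycle type of π: 3×6 + 1×9; total 15 cycles.
15 cycles on 27: each ℓ→(−1)^(ℓ−1), product (−1)^12 = +1.
Zolotarev: (19|27) = +1, matching the cycle-count sign.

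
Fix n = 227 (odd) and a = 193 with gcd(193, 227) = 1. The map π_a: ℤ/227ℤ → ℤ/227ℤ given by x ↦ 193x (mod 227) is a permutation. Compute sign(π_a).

Trace 82: π^k(82) = [82, 163, 133, 18, 69, 151, 87] for k=0..6.
Cycle type of π: 226 + 1; total 2 cycles.
2 cycles on 227: each ℓ→(−1)^(ℓ−1), product (−1)^225 = -1.
(193|227)_J = -1 (Zolotarev's lemma cross-check).

-1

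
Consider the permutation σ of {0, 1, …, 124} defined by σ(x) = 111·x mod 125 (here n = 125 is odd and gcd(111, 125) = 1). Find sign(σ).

+1

Orbit of 51 under x↦111x: [51, 36, 121, 56, 91, 101, 86]… (length divides ord_125(111)).
Decompose π into cycles: lengths [25, 25, 25, 25, 5, 5, 5, 5, 1, 1, 1, 1, 1] (13 cycles, including the fixed point 0).
sign(π) = (−1)^{n − #cycles} = (−1)^{125−13} = (−1)^112 = +1.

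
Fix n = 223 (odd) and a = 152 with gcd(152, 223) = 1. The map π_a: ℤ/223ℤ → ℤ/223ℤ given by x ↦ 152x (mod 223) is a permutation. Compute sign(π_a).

Start at x=30: 30 → 100 → 36 → 120 → 177 → 144 → 34 → … (one orbit).
Decompose π into cycles: lengths [111, 111, 1] (3 cycles, including the fixed point 0).
3 cycles on 223: each ℓ→(−1)^(ℓ−1), product (−1)^220 = +1.
Via Zolotarev, sign(π_{152}) = (152|223) = +1.

+1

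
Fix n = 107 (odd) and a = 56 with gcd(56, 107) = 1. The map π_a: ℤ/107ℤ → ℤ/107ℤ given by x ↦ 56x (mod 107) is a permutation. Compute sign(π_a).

+1

Trace 90: π^k(90) = [90, 11, 81, 42, 105, 102, 41] for k=0..6.
π_56 has 3 disjoint cycles with lengths [53, 53, 1] on {0,…,106}.
Σ(ℓ_i−1) = 107−3 = 104; sign = (−1)^104 = +1.
Check: (56/107) = +1 by Zolotarev.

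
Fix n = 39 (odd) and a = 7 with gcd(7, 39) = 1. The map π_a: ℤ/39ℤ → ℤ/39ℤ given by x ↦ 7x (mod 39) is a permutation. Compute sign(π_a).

Orbit of 37 under x↦7x: [37, 25, 19, 16, 34, 4, 28]… (length divides ord_39(7)).
Cycle lengths of π_7 on ℤ/39ℤ: [12, 12, 12, 1, 1, 1]; 6 cycles in total.
39 − 6 = 33 transpositions; sign(π) = (−1)^33 = -1.
The Jacobi symbol (7|39) = -1 (Zolotarev) agrees.

-1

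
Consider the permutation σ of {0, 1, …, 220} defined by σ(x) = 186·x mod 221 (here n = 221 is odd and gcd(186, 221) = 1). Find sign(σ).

Start at x=186: 186 → 120 → 220 → 35 → 101 → 1 → 186 (one orbit).
Cycle lengths of π_186 on ℤ/221ℤ: [6, 6, 6, 6, 6, 6, 6, 6, 6, 6, 6, 6, 6, 6, 6, 6, 6, 6, 6, 6, 6, 6, 6, 6, 6, 6, 6, 6, 6, 6, 6, 6, 6, 6, 2, 2, 2, 2, 2, 2, 2, 2, 1]; 43 cycles in total.
Σ(ℓ_i−1) = 221−43 = 178; sign = (−1)^178 = +1.

+1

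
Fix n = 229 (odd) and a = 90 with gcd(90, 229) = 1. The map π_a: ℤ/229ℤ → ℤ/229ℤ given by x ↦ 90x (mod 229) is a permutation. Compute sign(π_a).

Trace 125: π^k(125) = [125, 29, 91, 175, 178, 219, 16] for k=0..6.
Cycle type of π: 228 + 1; total 2 cycles.
With 2 cycles on 229 points, sign = (−1)^{229−2} = -1.
Check: (90/229) = -1 by Zolotarev.

-1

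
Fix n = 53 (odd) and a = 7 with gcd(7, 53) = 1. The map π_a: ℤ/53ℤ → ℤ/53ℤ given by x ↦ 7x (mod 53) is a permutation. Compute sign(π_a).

+1

Orbit of 47 under x↦7x: [47, 11, 24, 9, 10, 17, 13]… (length divides ord_53(7)).
Decompose π into cycles: lengths [26, 26, 1] (3 cycles, including the fixed point 0).
sign(π) = (−1)^{n − #cycles} = (−1)^{53−3} = (−1)^50 = +1.
The Jacobi symbol (7|53) = +1 (Zolotarev) agrees.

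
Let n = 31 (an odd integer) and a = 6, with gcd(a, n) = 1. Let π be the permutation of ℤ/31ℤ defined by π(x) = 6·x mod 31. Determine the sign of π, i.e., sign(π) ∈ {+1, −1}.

-1

Orbit of 5 under x↦6x: [5, 30, 25, 26, 1, 6]… (length divides ord_31(6)).
The orbit structure of x ↦ 6x mod 31: 6 orbits of sizes [6, 6, 6, 6, 6, 1].
6 cycles on 31: each ℓ→(−1)^(ℓ−1), product (−1)^25 = -1.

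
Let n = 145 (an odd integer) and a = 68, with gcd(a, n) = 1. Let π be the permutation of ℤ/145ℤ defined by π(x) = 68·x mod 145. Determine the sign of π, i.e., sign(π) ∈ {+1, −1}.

+1

Trace 32: π^k(32) = [32, 1, 68, 129, 72, 111, 8] for k=0..6.
The orbit structure of x ↦ 68x mod 145: 7 orbits of sizes [28, 28, 28, 28, 28, 4, 1].
Σ(ℓ_i−1) = 145−7 = 138; sign = (−1)^138 = +1.
Via Zolotarev, sign(π_{68}) = (68|145) = +1.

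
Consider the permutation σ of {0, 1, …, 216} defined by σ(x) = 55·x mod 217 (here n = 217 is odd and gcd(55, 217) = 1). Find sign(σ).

+1

Orbit of 169 under x↦55x: [169, 181, 190, 34, 134, 209, 211]… (length divides ord_217(55)).
Cycle type of π: 30×7 + 2×3 + 1; total 11 cycles.
11 cycles on 217: each ℓ→(−1)^(ℓ−1), product (−1)^206 = +1.
(55|217)_J = +1 (Zolotarev's lemma cross-check).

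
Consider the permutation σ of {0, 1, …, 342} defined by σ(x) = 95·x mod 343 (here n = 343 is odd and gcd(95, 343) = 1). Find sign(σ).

+1

Orbit of 330 under x↦95x: [330, 137, 324, 253, 25, 317, 274]… (length divides ord_343(95)).
Cycle lengths of π_95 on ℤ/343ℤ: [147, 147, 21, 21, 3, 3, 1]; 7 cycles in total.
7 cycles on 343: each ℓ→(−1)^(ℓ−1), product (−1)^336 = +1.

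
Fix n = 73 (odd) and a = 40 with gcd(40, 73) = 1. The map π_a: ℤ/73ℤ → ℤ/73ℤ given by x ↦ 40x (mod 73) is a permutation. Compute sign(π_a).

-1

Trace 46: π^k(46) = [46, 15, 16, 56, 50, 29, 65] for k=0..6.
Decompose π into cycles: lengths [72, 1] (2 cycles, including the fixed point 0).
With 2 cycles on 73 points, sign = (−1)^{73−2} = -1.
The Jacobi symbol (40|73) = -1 (Zolotarev) agrees.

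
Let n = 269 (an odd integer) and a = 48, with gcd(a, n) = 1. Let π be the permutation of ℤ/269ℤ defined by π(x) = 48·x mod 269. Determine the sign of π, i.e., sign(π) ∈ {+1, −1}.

Trace 3: π^k(3) = [3, 144, 187, 99, 179, 253, 39] for k=0..6.
Cycle lengths of π_48 on ℤ/269ℤ: [268, 1]; 2 cycles in total.
Σ(ℓ_i−1) = 269−2 = 267; sign = (−1)^267 = -1.

-1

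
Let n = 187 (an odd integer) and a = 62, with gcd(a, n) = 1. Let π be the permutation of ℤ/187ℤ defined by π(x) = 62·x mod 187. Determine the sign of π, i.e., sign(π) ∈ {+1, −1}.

+1

Orbit of 49 under x↦62x: [49, 46, 47, 109, 26, 116, 86]… (length divides ord_187(62)).
Decompose π into cycles: lengths [80, 80, 16, 10, 1] (5 cycles, including the fixed point 0).
n − c = 187 − 5 = 182; sign = (−1)^182 = +1.
Zolotarev: (62|187) = +1, matching the cycle-count sign.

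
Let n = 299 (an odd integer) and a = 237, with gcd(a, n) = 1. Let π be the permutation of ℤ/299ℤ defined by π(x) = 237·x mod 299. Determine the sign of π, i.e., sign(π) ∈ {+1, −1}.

Trace 42: π^k(42) = [42, 87, 287, 146, 217, 1, 237] for k=0..6.
Decompose π into cycles: lengths [66, 66, 66, 66, 22, 3, 3, 3, 3, 1] (10 cycles, including the fixed point 0).
n − c = 299 − 10 = 289; sign = (−1)^289 = -1.
(237|299)_J = -1 (Zolotarev's lemma cross-check).

-1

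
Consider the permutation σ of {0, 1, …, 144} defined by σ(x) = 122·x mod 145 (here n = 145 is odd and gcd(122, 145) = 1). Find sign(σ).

Trace 57: π^k(57) = [57, 139, 138, 16, 67, 54, 63] for k=0..6.
Cycle lengths of π_122 on ℤ/145ℤ: [28, 28, 28, 28, 14, 14, 4, 1]; 8 cycles in total.
8 cycles on 145: each ℓ→(−1)^(ℓ−1), product (−1)^137 = -1.

-1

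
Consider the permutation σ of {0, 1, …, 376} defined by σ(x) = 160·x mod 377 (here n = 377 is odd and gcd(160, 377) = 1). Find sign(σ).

Start at x=295: 295 → 75 → 313 → 316 → 42 → 311 → 373 → … (one orbit).
Decompose π into cycles: lengths [84, 84, 84, 84, 28, 6, 6, 1] (8 cycles, including the fixed point 0).
With 8 cycles on 377 points, sign = (−1)^{377−8} = -1.

-1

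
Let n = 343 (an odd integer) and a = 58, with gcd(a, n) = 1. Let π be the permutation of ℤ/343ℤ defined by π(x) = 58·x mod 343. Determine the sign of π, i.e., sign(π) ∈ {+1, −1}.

Orbit of 260 under x↦58x: [260, 331, 333, 106, 317, 207, 1]… (length divides ord_343(58)).
The orbit structure of x ↦ 58x mod 343: 7 orbits of sizes [147, 147, 21, 21, 3, 3, 1].
343 − 7 = 336 transpositions; sign(π) = (−1)^336 = +1.

+1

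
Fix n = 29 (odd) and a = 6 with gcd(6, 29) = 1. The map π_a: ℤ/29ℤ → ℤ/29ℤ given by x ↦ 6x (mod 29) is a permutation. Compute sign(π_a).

+1

Start at x=13: 13 → 20 → 4 → 24 → 28 → 23 → 22 → … (one orbit).
3 cycles of lengths [14, 14, 1].
sign(π) = (−1)^{n − #cycles} = (−1)^{29−3} = (−1)^26 = +1.
The Jacobi symbol (6|29) = +1 (Zolotarev) agrees.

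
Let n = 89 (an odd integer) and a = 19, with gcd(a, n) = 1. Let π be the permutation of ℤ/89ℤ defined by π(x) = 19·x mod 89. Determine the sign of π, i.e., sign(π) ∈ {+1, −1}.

-1

Start at x=30: 30 → 36 → 61 → 2 → 38 → 10 → 12 → … (one orbit).
2 cycles of lengths [88, 1].
89 − 2 = 87 transpositions; sign(π) = (−1)^87 = -1.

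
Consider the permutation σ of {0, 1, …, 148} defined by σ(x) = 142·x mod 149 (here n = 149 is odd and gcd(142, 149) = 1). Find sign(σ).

+1

Orbit of 28 under x↦142x: [28, 102, 31, 81, 29, 95, 80]… (length divides ord_149(142)).
Cycle lengths of π_142 on ℤ/149ℤ: [37, 37, 37, 37, 1]; 5 cycles in total.
n − c = 149 − 5 = 144; sign = (−1)^144 = +1.
(142|149)_J = +1 (Zolotarev's lemma cross-check).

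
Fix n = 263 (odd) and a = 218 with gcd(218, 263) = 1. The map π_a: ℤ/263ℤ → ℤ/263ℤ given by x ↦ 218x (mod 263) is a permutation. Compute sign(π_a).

+1

Trace 203: π^k(203) = [203, 70, 6, 256, 52, 27, 100] for k=0..6.
3 cycles of lengths [131, 131, 1].
3 cycles on 263: each ℓ→(−1)^(ℓ−1), product (−1)^260 = +1.
(218|263)_J = +1 (Zolotarev's lemma cross-check).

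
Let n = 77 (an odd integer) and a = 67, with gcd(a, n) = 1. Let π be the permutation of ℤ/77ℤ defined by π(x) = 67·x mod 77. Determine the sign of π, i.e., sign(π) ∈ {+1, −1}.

Trace 23: π^k(23) = [23, 1, 67] for k=0..2.
Cycle lengths of π_67 on ℤ/77ℤ: [3, 3, 3, 3, 3, 3, 3, 3, 3, 3, 3, 3, 3, 3, 3, 3, 3, 3, 3, 3, 3, 3, 1, 1, 1, 1, 1, 1, 1, 1, 1, 1, 1]; 33 cycles in total.
n − c = 77 − 33 = 44; sign = (−1)^44 = +1.
(67|77)_J = +1 (Zolotarev's lemma cross-check).

+1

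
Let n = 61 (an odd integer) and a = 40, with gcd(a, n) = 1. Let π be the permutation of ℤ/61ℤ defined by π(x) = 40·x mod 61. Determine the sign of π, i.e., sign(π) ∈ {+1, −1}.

-1

Orbit of 21 under x↦40x: [21, 47, 50, 48, 29, 1, 40]… (length divides ord_61(40)).
Cycle lengths of π_40 on ℤ/61ℤ: [12, 12, 12, 12, 12, 1]; 6 cycles in total.
n − c = 61 − 6 = 55; sign = (−1)^55 = -1.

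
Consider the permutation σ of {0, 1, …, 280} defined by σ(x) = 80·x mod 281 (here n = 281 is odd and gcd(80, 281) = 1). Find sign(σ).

Trace 45: π^k(45) = [45, 228, 256, 248, 170, 112, 249] for k=0..6.
Decompose π into cycles: lengths [140, 140, 1] (3 cycles, including the fixed point 0).
3 cycles on 281: each ℓ→(−1)^(ℓ−1), product (−1)^278 = +1.

+1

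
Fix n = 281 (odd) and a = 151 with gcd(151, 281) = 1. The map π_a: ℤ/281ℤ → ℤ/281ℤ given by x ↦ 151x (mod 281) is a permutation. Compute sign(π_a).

-1

Start at x=60: 60 → 68 → 152 → 191 → 179 → 53 → 135 → … (one orbit).
Cycle type of π: 40×7 + 1; total 8 cycles.
Σ(ℓ_i−1) = 281−8 = 273; sign = (−1)^273 = -1.
Zolotarev: (151|281) = -1, matching the cycle-count sign.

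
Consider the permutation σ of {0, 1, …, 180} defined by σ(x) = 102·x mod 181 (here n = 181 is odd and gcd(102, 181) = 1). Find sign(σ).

+1

Trace 1: π^k(1) = [1, 102, 87, 5, 148, 73, 25] for k=0..6.
Cycle lengths of π_102 on ℤ/181ℤ: [45, 45, 45, 45, 1]; 5 cycles in total.
5 cycles on 181: each ℓ→(−1)^(ℓ−1), product (−1)^176 = +1.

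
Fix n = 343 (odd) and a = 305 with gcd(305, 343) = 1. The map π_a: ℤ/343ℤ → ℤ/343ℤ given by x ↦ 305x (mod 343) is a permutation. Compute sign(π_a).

Start at x=107: 107 → 50 → 158 → 170 → 57 → 235 → 331 → … (one orbit).
The orbit structure of x ↦ 305x mod 343: 7 orbits of sizes [147, 147, 21, 21, 3, 3, 1].
7 cycles on 343: each ℓ→(−1)^(ℓ−1), product (−1)^336 = +1.

+1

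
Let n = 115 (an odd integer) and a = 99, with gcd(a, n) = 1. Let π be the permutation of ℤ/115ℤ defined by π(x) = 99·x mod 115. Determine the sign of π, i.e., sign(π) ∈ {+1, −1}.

-1

Orbit of 84 under x↦99x: [84, 36, 114, 16, 89, 71, 14]… (length divides ord_115(99)).
Cycle lengths of π_99 on ℤ/115ℤ: [22, 22, 22, 22, 22, 2, 2, 1]; 8 cycles in total.
8 cycles on 115: each ℓ→(−1)^(ℓ−1), product (−1)^107 = -1.
Zolotarev: (99|115) = -1, matching the cycle-count sign.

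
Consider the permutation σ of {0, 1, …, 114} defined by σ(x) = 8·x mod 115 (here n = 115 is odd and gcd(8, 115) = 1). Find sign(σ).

Trace 18: π^k(18) = [18, 29, 2, 16, 13, 104, 27] for k=0..6.
Decompose π into cycles: lengths [44, 44, 11, 11, 4, 1] (6 cycles, including the fixed point 0).
Σ(ℓ_i−1) = 115−6 = 109; sign = (−1)^109 = -1.
Via Zolotarev, sign(π_{8}) = (8|115) = -1.

-1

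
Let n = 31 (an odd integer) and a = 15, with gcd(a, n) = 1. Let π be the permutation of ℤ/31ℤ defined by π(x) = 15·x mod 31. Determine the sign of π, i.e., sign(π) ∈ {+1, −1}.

Start at x=27: 27 → 2 → 30 → 16 → 23 → 4 → 29 → … (one orbit).
The orbit structure of x ↦ 15x mod 31: 4 orbits of sizes [10, 10, 10, 1].
sign(π) = (−1)^{n − #cycles} = (−1)^{31−4} = (−1)^27 = -1.
Via Zolotarev, sign(π_{15}) = (15|31) = -1.

-1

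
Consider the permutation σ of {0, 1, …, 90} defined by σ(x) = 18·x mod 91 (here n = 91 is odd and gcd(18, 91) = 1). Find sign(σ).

-1

Orbit of 8 under x↦18x: [8, 53, 44, 64, 60, 79, 57]… (length divides ord_91(18)).
Cycle lengths of π_18 on ℤ/91ℤ: [12, 12, 12, 12, 12, 12, 4, 4, 4, 3, 3, 1]; 12 cycles in total.
Σ(ℓ_i−1) = 91−12 = 79; sign = (−1)^79 = -1.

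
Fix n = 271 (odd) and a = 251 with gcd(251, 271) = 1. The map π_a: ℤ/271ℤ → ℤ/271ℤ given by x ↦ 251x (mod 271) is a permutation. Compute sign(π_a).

Orbit of 192 under x↦251x: [192, 225, 107, 28, 253, 89, 117]… (length divides ord_271(251)).
π_251 has 2 disjoint cycles with lengths [270, 1] on {0,…,270}.
2 cycles on 271: each ℓ→(−1)^(ℓ−1), product (−1)^269 = -1.
Zolotarev: (251|271) = -1, matching the cycle-count sign.

-1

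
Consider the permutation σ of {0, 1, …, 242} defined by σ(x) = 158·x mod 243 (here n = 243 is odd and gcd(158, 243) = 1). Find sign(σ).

Trace 175: π^k(175) = [175, 191, 46, 221, 169, 215, 193] for k=0..6.
6 cycles of lengths [162, 54, 18, 6, 2, 1].
Σ(ℓ_i−1) = 243−6 = 237; sign = (−1)^237 = -1.
Via Zolotarev, sign(π_{158}) = (158|243) = -1.

-1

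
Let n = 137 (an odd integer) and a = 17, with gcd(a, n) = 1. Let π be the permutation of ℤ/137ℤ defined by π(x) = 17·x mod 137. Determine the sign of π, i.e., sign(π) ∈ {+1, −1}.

+1

Orbit of 126 under x↦17x: [126, 87, 109, 72, 128, 121, 2]… (length divides ord_137(17)).
Cycle type of π: 68×2 + 1; total 3 cycles.
3 cycles on 137: each ℓ→(−1)^(ℓ−1), product (−1)^134 = +1.
Zolotarev: (17|137) = +1, matching the cycle-count sign.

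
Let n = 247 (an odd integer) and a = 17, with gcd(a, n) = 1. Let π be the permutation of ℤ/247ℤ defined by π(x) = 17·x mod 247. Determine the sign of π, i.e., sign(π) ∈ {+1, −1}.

+1

Start at x=77: 77 → 74 → 23 → 144 → 225 → 120 → 64 → … (one orbit).
Cycle type of π: 18×12 + 9×2 + 6×2 + 1; total 17 cycles.
17 cycles on 247: each ℓ→(−1)^(ℓ−1), product (−1)^230 = +1.
(17|247)_J = +1 (Zolotarev's lemma cross-check).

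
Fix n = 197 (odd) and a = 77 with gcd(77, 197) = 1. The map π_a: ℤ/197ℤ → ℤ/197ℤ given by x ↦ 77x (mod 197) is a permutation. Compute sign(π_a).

-1

Start at x=128: 128 → 6 → 68 → 114 → 110 → 196 → 120 → … (one orbit).
8 cycles of lengths [28, 28, 28, 28, 28, 28, 28, 1].
Σ(ℓ_i−1) = 197−8 = 189; sign = (−1)^189 = -1.
Zolotarev: (77|197) = -1, matching the cycle-count sign.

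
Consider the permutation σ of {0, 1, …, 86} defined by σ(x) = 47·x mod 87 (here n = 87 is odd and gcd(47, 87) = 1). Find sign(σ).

Orbit of 11 under x↦47x: [11, 82, 26, 4, 14, 49, 41]… (length divides ord_87(47)).
The orbit structure of x ↦ 47x mod 87: 5 orbits of sizes [28, 28, 28, 2, 1].
87 − 5 = 82 transpositions; sign(π) = (−1)^82 = +1.

+1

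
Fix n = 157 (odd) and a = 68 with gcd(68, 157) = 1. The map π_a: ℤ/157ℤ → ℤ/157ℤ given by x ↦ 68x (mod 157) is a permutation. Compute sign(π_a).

+1

Trace 35: π^k(35) = [35, 25, 130, 48, 124, 111, 12] for k=0..6.
Decompose π into cycles: lengths [78, 78, 1] (3 cycles, including the fixed point 0).
n − c = 157 − 3 = 154; sign = (−1)^154 = +1.
The Jacobi symbol (68|157) = +1 (Zolotarev) agrees.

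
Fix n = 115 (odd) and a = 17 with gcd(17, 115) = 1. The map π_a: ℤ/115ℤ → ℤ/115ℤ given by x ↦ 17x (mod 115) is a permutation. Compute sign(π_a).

Orbit of 16 under x↦17x: [16, 42, 24, 63, 36, 37, 54]… (length divides ord_115(17)).
Decompose π into cycles: lengths [44, 44, 22, 4, 1] (5 cycles, including the fixed point 0).
n − c = 115 − 5 = 110; sign = (−1)^110 = +1.
The Jacobi symbol (17|115) = +1 (Zolotarev) agrees.

+1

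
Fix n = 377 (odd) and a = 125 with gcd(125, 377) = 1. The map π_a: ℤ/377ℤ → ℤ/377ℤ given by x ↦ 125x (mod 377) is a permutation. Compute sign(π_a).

Trace 122: π^k(122) = [122, 170, 138, 285, 187, 1, 125] for k=0..6.
Cycle lengths of π_125 on ℤ/377ℤ: [28, 28, 28, 28, 28, 28, 28, 28, 28, 28, 28, 28, 14, 14, 4, 4, 4, 1]; 18 cycles in total.
377 − 18 = 359 transpositions; sign(π) = (−1)^359 = -1.

-1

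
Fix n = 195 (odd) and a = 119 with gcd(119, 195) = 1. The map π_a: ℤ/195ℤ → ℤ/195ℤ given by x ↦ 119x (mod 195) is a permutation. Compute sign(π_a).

Trace 1: π^k(1) = [1, 119, 121, 164, 16, 149, 181] for k=0..6.
π_119 has 23 disjoint cycles with lengths [12, 12, 12, 12, 12, 12, 12, 12, 12, 12, 12, 12, 12, 12, 12, 2, 2, 2, 2, 2, 2, 2, 1] on {0,…,194}.
195 − 23 = 172 transpositions; sign(π) = (−1)^172 = +1.

+1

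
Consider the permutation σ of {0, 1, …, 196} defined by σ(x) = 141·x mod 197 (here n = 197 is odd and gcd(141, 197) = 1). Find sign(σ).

-1

Orbit of 43 under x↦141x: [43, 153, 100, 113, 173, 162, 187]… (length divides ord_197(141)).
Cycle lengths of π_141 on ℤ/197ℤ: [196, 1]; 2 cycles in total.
sign(π) = (−1)^{n − #cycles} = (−1)^{197−2} = (−1)^195 = -1.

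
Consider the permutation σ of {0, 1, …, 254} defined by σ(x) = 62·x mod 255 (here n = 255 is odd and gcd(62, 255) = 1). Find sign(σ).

-1

Orbit of 94 under x↦62x: [94, 218, 1, 62, 19, 158, 106]… (length divides ord_255(62)).
Decompose π into cycles: lengths [16, 16, 16, 16, 16, 16, 16, 16, 16, 16, 16, 16, 16, 16, 16, 4, 4, 4, 2, 1] (20 cycles, including the fixed point 0).
n − c = 255 − 20 = 235; sign = (−1)^235 = -1.
Zolotarev: (62|255) = -1, matching the cycle-count sign.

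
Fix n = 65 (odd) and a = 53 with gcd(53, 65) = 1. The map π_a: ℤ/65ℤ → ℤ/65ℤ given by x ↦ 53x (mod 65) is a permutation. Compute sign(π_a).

Start at x=1: 1 → 53 → 14 → 27 → 1 (one orbit).
26 cycles of lengths [4, 4, 4, 4, 4, 4, 4, 4, 4, 4, 4, 4, 4, 1, 1, 1, 1, 1, 1, 1, 1, 1, 1, 1, 1, 1].
n − c = 65 − 26 = 39; sign = (−1)^39 = -1.

-1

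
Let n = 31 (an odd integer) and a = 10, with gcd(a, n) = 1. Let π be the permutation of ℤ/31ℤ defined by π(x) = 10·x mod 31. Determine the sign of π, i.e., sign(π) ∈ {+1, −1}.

+1

Trace 14: π^k(14) = [14, 16, 5, 19, 4, 9, 28] for k=0..6.
Cycle type of π: 15×2 + 1; total 3 cycles.
With 3 cycles on 31 points, sign = (−1)^{31−3} = +1.
Zolotarev: (10|31) = +1, matching the cycle-count sign.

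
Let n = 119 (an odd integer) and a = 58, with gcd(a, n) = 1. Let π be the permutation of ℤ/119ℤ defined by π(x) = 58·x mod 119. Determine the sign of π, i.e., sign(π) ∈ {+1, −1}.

-1

Orbit of 114 under x↦58x: [114, 67, 78, 2, 116, 64, 23]… (length divides ord_119(58)).
Cycle type of π: 48×2 + 16 + 3×2 + 1; total 6 cycles.
119 − 6 = 113 transpositions; sign(π) = (−1)^113 = -1.
Check: (58/119) = -1 by Zolotarev.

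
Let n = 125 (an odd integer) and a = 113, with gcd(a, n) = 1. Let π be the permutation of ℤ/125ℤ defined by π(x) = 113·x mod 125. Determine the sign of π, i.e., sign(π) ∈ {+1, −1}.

Orbit of 54 under x↦113x: [54, 102, 26, 63, 119, 72, 11]… (length divides ord_125(113)).
Decompose π into cycles: lengths [100, 20, 4, 1] (4 cycles, including the fixed point 0).
125 − 4 = 121 transpositions; sign(π) = (−1)^121 = -1.
(113|125)_J = -1 (Zolotarev's lemma cross-check).

-1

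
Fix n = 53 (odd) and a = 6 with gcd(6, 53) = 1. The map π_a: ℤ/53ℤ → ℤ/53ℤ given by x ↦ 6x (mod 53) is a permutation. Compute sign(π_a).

Trace 6: π^k(6) = [6, 36, 4, 24, 38, 16, 43] for k=0..6.
Decompose π into cycles: lengths [26, 26, 1] (3 cycles, including the fixed point 0).
Σ(ℓ_i−1) = 53−3 = 50; sign = (−1)^50 = +1.

+1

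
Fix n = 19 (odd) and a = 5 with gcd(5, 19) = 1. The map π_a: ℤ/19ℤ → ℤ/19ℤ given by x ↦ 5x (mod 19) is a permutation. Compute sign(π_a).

Trace 1: π^k(1) = [1, 5, 6, 11, 17, 9, 7] for k=0..6.
The orbit structure of x ↦ 5x mod 19: 3 orbits of sizes [9, 9, 1].
n − c = 19 − 3 = 16; sign = (−1)^16 = +1.
(5|19)_J = +1 (Zolotarev's lemma cross-check).

+1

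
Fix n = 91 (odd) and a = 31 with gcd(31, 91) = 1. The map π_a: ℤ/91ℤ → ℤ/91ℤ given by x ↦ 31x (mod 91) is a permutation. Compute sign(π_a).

+1

Orbit of 73 under x↦31x: [73, 79, 83, 25, 47, 1, 31]… (length divides ord_91(31)).
The orbit structure of x ↦ 31x mod 91: 11 orbits of sizes [12, 12, 12, 12, 12, 12, 6, 4, 4, 4, 1].
Σ(ℓ_i−1) = 91−11 = 80; sign = (−1)^80 = +1.
Zolotarev: (31|91) = +1, matching the cycle-count sign.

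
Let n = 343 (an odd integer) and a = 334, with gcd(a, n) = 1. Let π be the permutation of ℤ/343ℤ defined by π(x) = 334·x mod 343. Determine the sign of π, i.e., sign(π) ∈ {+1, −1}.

Start at x=220: 220 → 78 → 327 → 144 → 76 → 2 → 325 → … (one orbit).
4 cycles of lengths [294, 42, 6, 1].
With 4 cycles on 343 points, sign = (−1)^{343−4} = -1.
The Jacobi symbol (334|343) = -1 (Zolotarev) agrees.

-1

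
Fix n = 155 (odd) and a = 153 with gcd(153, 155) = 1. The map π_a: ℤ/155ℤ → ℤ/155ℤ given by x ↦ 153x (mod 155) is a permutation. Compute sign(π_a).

+1

Orbit of 147 under x↦153x: [147, 16, 123, 64, 27, 101, 108]… (length divides ord_155(153)).
Cycle lengths of π_153 on ℤ/155ℤ: [20, 20, 20, 20, 20, 20, 10, 10, 10, 4, 1]; 11 cycles in total.
With 11 cycles on 155 points, sign = (−1)^{155−11} = +1.
(153|155)_J = +1 (Zolotarev's lemma cross-check).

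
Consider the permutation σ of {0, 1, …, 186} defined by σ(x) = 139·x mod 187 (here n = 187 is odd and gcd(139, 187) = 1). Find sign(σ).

Orbit of 24 under x↦139x: [24, 157, 131, 70, 6, 86, 173]… (length divides ord_187(139)).
5 cycles of lengths [80, 80, 16, 10, 1].
187 − 5 = 182 transpositions; sign(π) = (−1)^182 = +1.
Check: (139/187) = +1 by Zolotarev.

+1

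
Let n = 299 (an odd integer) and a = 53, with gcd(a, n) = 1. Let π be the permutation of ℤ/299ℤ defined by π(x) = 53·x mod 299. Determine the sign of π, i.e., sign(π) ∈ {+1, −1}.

Orbit of 157 under x↦53x: [157, 248, 287, 261, 79, 1, 53]… (length divides ord_299(53)).
Cycle lengths of π_53 on ℤ/299ℤ: [22, 22, 22, 22, 22, 22, 22, 22, 22, 22, 22, 22, 22, 1, 1, 1, 1, 1, 1, 1, 1, 1, 1, 1, 1, 1]; 26 cycles in total.
299 − 26 = 273 transpositions; sign(π) = (−1)^273 = -1.
Via Zolotarev, sign(π_{53}) = (53|299) = -1.

-1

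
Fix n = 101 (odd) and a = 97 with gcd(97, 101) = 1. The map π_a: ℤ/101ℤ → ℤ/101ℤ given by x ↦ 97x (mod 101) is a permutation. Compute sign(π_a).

Orbit of 37 under x↦97x: [37, 54, 87, 56, 79, 88, 52]… (length divides ord_101(97)).
The orbit structure of x ↦ 97x mod 101: 5 orbits of sizes [25, 25, 25, 25, 1].
n − c = 101 − 5 = 96; sign = (−1)^96 = +1.
Check: (97/101) = +1 by Zolotarev.

+1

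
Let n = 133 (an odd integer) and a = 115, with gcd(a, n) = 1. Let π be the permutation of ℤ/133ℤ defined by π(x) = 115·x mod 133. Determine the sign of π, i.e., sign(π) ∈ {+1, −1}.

-1

Trace 1: π^k(1) = [1, 115, 58, 20, 39, 96] for k=0..5.
Cycle type of π: 6×19 + 1×19; total 38 cycles.
With 38 cycles on 133 points, sign = (−1)^{133−38} = -1.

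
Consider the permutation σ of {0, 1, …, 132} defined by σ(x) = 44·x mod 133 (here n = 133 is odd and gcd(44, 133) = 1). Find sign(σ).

+1

Start at x=81: 81 → 106 → 9 → 130 → 1 → 44 → 74 → … (one orbit).
17 cycles of lengths [9, 9, 9, 9, 9, 9, 9, 9, 9, 9, 9, 9, 9, 9, 3, 3, 1].
With 17 cycles on 133 points, sign = (−1)^{133−17} = +1.
(44|133)_J = +1 (Zolotarev's lemma cross-check).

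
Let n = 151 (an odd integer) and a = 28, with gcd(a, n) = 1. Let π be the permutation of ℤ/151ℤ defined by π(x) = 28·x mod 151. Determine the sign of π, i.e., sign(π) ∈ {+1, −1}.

Orbit of 24 under x↦28x: [24, 68, 92, 9, 101, 110, 60]… (length divides ord_151(28)).
The orbit structure of x ↦ 28x mod 151: 4 orbits of sizes [50, 50, 50, 1].
4 cycles on 151: each ℓ→(−1)^(ℓ−1), product (−1)^147 = -1.
The Jacobi symbol (28|151) = -1 (Zolotarev) agrees.

-1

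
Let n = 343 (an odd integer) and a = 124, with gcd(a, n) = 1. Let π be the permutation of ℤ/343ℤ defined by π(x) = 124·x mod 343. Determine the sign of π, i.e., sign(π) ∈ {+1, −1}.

-1

Orbit of 155 under x↦124x: [155, 12, 116, 321, 16, 269, 85]… (length divides ord_343(124)).
π_124 has 4 disjoint cycles with lengths [294, 42, 6, 1] on {0,…,342}.
Σ(ℓ_i−1) = 343−4 = 339; sign = (−1)^339 = -1.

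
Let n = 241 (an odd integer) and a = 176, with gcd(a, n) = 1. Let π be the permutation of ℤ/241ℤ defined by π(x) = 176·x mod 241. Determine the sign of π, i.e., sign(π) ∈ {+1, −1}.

-1

Start at x=89: 89 → 240 → 65 → 113 → 126 → 4 → 222 → … (one orbit).
The orbit structure of x ↦ 176x mod 241: 6 orbits of sizes [48, 48, 48, 48, 48, 1].
sign(π) = (−1)^{n − #cycles} = (−1)^{241−6} = (−1)^235 = -1.
(176|241)_J = -1 (Zolotarev's lemma cross-check).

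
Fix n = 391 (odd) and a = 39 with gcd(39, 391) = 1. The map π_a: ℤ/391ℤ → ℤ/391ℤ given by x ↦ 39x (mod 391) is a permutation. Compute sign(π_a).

Orbit of 376 under x↦39x: [376, 197, 254, 131, 26, 232, 55]… (length divides ord_391(39)).
Cycle type of π: 176×2 + 16 + 11×2 + 1; total 6 cycles.
391 − 6 = 385 transpositions; sign(π) = (−1)^385 = -1.

-1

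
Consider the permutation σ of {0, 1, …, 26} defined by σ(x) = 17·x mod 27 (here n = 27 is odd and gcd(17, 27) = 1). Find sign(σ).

-1

Trace 26: π^k(26) = [26, 10, 8, 1, 17, 19] for k=0..5.
Cycle lengths of π_17 on ℤ/27ℤ: [6, 6, 6, 2, 2, 2, 2, 1]; 8 cycles in total.
With 8 cycles on 27 points, sign = (−1)^{27−8} = -1.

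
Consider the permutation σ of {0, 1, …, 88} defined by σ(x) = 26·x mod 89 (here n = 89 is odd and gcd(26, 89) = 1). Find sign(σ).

Orbit of 10 under x↦26x: [10, 82, 85, 74, 55, 6, 67]… (length divides ord_89(26)).
Cycle lengths of π_26 on ℤ/89ℤ: [88, 1]; 2 cycles in total.
With 2 cycles on 89 points, sign = (−1)^{89−2} = -1.

-1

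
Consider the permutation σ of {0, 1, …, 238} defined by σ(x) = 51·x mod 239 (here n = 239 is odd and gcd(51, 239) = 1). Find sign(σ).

Trace 71: π^k(71) = [71, 36, 163, 187, 216, 22, 166] for k=0..6.
15 cycles of lengths [17, 17, 17, 17, 17, 17, 17, 17, 17, 17, 17, 17, 17, 17, 1].
Σ(ℓ_i−1) = 239−15 = 224; sign = (−1)^224 = +1.
Check: (51/239) = +1 by Zolotarev.

+1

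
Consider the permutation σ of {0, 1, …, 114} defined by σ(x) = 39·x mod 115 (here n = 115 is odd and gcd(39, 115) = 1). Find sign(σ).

Start at x=24: 24 → 16 → 49 → 71 → 9 → 6 → 4 → … (one orbit).
9 cycles of lengths [22, 22, 22, 22, 11, 11, 2, 2, 1].
With 9 cycles on 115 points, sign = (−1)^{115−9} = +1.

+1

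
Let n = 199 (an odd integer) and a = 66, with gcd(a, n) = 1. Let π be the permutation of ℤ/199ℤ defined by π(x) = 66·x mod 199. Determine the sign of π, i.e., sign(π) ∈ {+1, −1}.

+1

Orbit of 98 under x↦66x: [98, 100, 33, 188, 70, 43, 52]… (length divides ord_199(66)).
π_66 has 3 disjoint cycles with lengths [99, 99, 1] on {0,…,198}.
With 3 cycles on 199 points, sign = (−1)^{199−3} = +1.
Via Zolotarev, sign(π_{66}) = (66|199) = +1.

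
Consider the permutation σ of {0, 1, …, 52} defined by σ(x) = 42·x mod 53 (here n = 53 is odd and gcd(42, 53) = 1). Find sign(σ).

+1

Start at x=47: 47 → 13 → 16 → 36 → 28 → 10 → 49 → … (one orbit).
5 cycles of lengths [13, 13, 13, 13, 1].
sign(π) = (−1)^{n − #cycles} = (−1)^{53−5} = (−1)^48 = +1.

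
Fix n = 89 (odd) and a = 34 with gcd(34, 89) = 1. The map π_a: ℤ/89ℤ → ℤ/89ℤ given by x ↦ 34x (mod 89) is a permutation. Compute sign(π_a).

+1

Orbit of 55 under x↦34x: [55, 1, 34, 88]… (length divides ord_89(34)).
23 cycles of lengths [4, 4, 4, 4, 4, 4, 4, 4, 4, 4, 4, 4, 4, 4, 4, 4, 4, 4, 4, 4, 4, 4, 1].
Σ(ℓ_i−1) = 89−23 = 66; sign = (−1)^66 = +1.
(34|89)_J = +1 (Zolotarev's lemma cross-check).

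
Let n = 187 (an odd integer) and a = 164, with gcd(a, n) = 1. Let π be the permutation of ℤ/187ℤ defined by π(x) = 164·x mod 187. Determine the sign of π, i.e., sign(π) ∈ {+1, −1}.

Orbit of 67 under x↦164x: [67, 142, 100, 131, 166, 109, 111]… (length divides ord_187(164)).
Decompose π into cycles: lengths [16, 16, 16, 16, 16, 16, 16, 16, 16, 16, 16, 2, 2, 2, 2, 2, 1] (17 cycles, including the fixed point 0).
187 − 17 = 170 transpositions; sign(π) = (−1)^170 = +1.

+1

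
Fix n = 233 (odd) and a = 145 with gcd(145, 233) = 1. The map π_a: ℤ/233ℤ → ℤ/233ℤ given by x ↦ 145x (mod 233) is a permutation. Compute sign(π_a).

-1

Orbit of 23 under x↦145x: [23, 73, 100, 54, 141, 174, 66]… (length divides ord_233(145)).
2 cycles of lengths [232, 1].
n − c = 233 − 2 = 231; sign = (−1)^231 = -1.
Via Zolotarev, sign(π_{145}) = (145|233) = -1.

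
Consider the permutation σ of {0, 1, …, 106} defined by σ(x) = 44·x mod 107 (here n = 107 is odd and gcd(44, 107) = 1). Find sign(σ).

+1

Orbit of 33 under x↦44x: [33, 61, 9, 75, 90, 1, 44]… (length divides ord_107(44)).
The orbit structure of x ↦ 44x mod 107: 3 orbits of sizes [53, 53, 1].
107 − 3 = 104 transpositions; sign(π) = (−1)^104 = +1.
(44|107)_J = +1 (Zolotarev's lemma cross-check).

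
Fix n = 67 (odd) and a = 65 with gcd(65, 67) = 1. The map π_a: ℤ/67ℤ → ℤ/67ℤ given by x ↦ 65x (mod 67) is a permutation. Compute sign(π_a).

+1

Trace 24: π^k(24) = [24, 19, 29, 9, 49, 36, 62] for k=0..6.
The orbit structure of x ↦ 65x mod 67: 3 orbits of sizes [33, 33, 1].
sign(π) = (−1)^{n − #cycles} = (−1)^{67−3} = (−1)^64 = +1.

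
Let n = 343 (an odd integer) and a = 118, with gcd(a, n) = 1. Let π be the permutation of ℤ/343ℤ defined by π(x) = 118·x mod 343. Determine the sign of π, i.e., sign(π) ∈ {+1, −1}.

-1

Start at x=314: 314 → 8 → 258 → 260 → 153 → 218 → 342 → … (one orbit).
π_118 has 10 disjoint cycles with lengths [98, 98, 98, 14, 14, 14, 2, 2, 2, 1] on {0,…,342}.
n − c = 343 − 10 = 333; sign = (−1)^333 = -1.
The Jacobi symbol (118|343) = -1 (Zolotarev) agrees.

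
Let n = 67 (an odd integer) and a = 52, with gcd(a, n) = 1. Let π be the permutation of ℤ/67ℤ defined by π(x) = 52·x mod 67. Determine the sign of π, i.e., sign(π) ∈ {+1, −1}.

Orbit of 58 under x↦52x: [58, 1, 52, 24, 42, 40, 3]… (length divides ord_67(52)).
4 cycles of lengths [22, 22, 22, 1].
With 4 cycles on 67 points, sign = (−1)^{67−4} = -1.

-1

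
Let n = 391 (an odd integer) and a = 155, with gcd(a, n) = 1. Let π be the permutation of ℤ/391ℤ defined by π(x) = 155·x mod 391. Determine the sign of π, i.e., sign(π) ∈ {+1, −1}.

-1

Trace 242: π^k(242) = [242, 365, 271, 168, 234, 298, 52] for k=0..6.
Decompose π into cycles: lengths [88, 88, 88, 88, 22, 8, 8, 1] (8 cycles, including the fixed point 0).
391 − 8 = 383 transpositions; sign(π) = (−1)^383 = -1.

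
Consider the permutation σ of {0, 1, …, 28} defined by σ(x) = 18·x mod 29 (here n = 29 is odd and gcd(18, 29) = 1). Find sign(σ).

-1

Start at x=19: 19 → 23 → 8 → 28 → 11 → 24 → 26 → … (one orbit).
Decompose π into cycles: lengths [28, 1] (2 cycles, including the fixed point 0).
With 2 cycles on 29 points, sign = (−1)^{29−2} = -1.
Zolotarev: (18|29) = -1, matching the cycle-count sign.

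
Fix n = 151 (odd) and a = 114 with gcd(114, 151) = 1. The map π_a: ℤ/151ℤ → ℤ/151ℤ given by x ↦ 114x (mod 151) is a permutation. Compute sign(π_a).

Trace 137: π^k(137) = [137, 65, 11, 46, 110, 7, 43] for k=0..6.
Cycle lengths of π_114 on ℤ/151ℤ: [150, 1]; 2 cycles in total.
151 − 2 = 149 transpositions; sign(π) = (−1)^149 = -1.
Zolotarev: (114|151) = -1, matching the cycle-count sign.

-1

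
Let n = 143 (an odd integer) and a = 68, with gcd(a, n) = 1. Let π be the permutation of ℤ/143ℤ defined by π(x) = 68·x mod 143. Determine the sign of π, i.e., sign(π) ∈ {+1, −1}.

-1

Orbit of 94 under x↦68x: [94, 100, 79, 81, 74, 27, 120]… (length divides ord_143(68)).
π_68 has 10 disjoint cycles with lengths [30, 30, 30, 30, 10, 3, 3, 3, 3, 1] on {0,…,142}.
143 − 10 = 133 transpositions; sign(π) = (−1)^133 = -1.
(68|143)_J = -1 (Zolotarev's lemma cross-check).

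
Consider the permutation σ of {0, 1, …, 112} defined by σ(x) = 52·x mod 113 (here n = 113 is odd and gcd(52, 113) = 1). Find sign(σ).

Start at x=62: 62 → 60 → 69 → 85 → 13 → 111 → 9 → … (one orbit).
π_52 has 3 disjoint cycles with lengths [56, 56, 1] on {0,…,112}.
Σ(ℓ_i−1) = 113−3 = 110; sign = (−1)^110 = +1.
Via Zolotarev, sign(π_{52}) = (52|113) = +1.

+1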